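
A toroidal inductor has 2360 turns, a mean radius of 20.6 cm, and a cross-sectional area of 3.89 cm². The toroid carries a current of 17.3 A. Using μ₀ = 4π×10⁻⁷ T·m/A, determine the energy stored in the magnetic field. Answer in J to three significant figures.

L = μ₀N²A/(2πR) = (4π×10⁻⁷)(2360)²(3.890×10^-4)/(2π×0.206) = 2.103×10^-3 H.
U = ½LI² = ½(2.103×10^-3)(17.3)² = 0.3148 J.

U ≈ 0.315 J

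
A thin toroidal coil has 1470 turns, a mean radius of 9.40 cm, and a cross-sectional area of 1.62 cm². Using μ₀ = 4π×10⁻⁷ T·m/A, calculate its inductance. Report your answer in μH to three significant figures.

L ≈ 745 μH

For a thin toroid, L = μ₀N²A/(2πR).
L = (4π×10⁻⁷)(1470)²(1.620×10^-4) / (2π×9.400×10^-2 m) = 7.448×10^-4 H.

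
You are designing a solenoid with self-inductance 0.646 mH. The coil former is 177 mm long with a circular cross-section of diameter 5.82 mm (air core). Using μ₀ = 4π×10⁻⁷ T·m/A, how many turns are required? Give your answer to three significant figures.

N ≈ 1850 turns

A = π(d/2)² = π(2.910×10^-3 m)² = 2.660×10^-5 m².
From L = μ₀N²A/ℓ, N = √(Lℓ / (μ₀A)).
N = √[(6.460×10^-4)(0.177) / ((4π×10⁻⁷)×2.660×10^-5)] = √(3.420×10^6) ≈ 1849.4.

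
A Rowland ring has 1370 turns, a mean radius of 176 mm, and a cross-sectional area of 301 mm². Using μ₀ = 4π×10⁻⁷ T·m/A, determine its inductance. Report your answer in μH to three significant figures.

L ≈ 642 μH

For a thin toroid, L = μ₀N²A/(2πR).
L = (4π×10⁻⁷)(1370)²(3.010×10^-4) / (2π×0.176 m) = 6.420×10^-4 H.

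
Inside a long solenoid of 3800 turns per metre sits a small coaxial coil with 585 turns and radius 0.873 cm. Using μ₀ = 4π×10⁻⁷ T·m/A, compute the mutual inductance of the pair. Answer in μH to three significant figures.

M ≈ 669 μH

The outer solenoid produces a uniform field B₁ = μ₀n₁I₁ across the inner coil,
so the flux linkage is N₂Φ = N₂B₁A₂ = μ₀n₁N₂A₂·I₁, giving M = μ₀n₁N₂A₂.
A₂ = πr² = π(8.730×10^-3 m)² = 2.394×10^-4 m².
M = (4π×10⁻⁷)(3800)(585)(2.394×10^-4) = 6.688×10^-4 H.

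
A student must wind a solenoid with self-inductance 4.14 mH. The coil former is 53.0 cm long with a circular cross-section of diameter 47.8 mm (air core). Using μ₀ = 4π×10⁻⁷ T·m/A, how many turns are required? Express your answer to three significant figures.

N ≈ 986 turns

A = π(d/2)² = π(2.390×10^-2 m)² = 1.7945×10^-3 m².
From L = μ₀N²A/ℓ, N = √(Lℓ / (μ₀A)).
N = √[(4.140×10^-3)(0.53) / ((4π×10⁻⁷)×1.7945×10^-3)] = √(9.730×10^5) ≈ 986.4.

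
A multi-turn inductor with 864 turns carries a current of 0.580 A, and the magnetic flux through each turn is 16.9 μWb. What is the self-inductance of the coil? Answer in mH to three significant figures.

L ≈ 25.2 mH

Self-inductance is defined by L = NΦ_B/I (flux linkage over current).
L = (864)(1.690×10^-5 Wb)/(0.580 A) = 2.518×10^-2 H.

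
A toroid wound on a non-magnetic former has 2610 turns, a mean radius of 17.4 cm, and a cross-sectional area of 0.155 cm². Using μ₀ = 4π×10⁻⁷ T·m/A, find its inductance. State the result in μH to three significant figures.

L ≈ 121 μH

For a thin toroid, L = μ₀N²A/(2πR).
L = (4π×10⁻⁷)(2610)²(1.550×10^-5) / (2π×0.174 m) = 1.214×10^-4 H.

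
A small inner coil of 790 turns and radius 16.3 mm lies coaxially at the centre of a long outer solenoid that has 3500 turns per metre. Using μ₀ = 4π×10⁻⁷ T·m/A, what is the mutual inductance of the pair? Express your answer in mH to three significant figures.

The outer solenoid produces a uniform field B₁ = μ₀n₁I₁ across the inner coil,
so the flux linkage is N₂Φ = N₂B₁A₂ = μ₀n₁N₂A₂·I₁, giving M = μ₀n₁N₂A₂.
A₂ = πr² = π(1.630×10^-2 m)² = 8.347×10^-4 m².
M = (4π×10⁻⁷)(3500)(790)(8.347×10^-4) = 2.900×10^-3 H.

M ≈ 2.90 mH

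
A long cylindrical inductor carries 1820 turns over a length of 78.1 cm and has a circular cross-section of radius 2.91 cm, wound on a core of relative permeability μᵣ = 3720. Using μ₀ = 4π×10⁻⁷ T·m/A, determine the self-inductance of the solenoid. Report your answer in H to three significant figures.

L ≈ 52.7 H

A = πr² = π(2.910×10^-2 m)² = 2.660×10^-3 m².
For a long solenoid, L = μ₀μᵣN²A/ℓ.
L = (4π×10⁻⁷)(3720)(1820)²(2.660×10^-3)/(0.781 m) = 52.74 H.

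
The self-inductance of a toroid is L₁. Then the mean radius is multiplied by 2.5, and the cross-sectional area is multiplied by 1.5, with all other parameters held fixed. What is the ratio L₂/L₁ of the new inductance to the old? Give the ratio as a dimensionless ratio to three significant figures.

L₂/L₁ = 0.600

For a toroid, L ∝ μᵣN²A/R.
L₂/L₁ = (2.5)^-1 × (1.5) = 0.600.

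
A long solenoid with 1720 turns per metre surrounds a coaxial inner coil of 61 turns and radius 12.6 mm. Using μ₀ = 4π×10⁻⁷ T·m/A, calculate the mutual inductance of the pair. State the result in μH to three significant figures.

The outer solenoid produces a uniform field B₁ = μ₀n₁I₁ across the inner coil,
so the flux linkage is N₂Φ = N₂B₁A₂ = μ₀n₁N₂A₂·I₁, giving M = μ₀n₁N₂A₂.
A₂ = πr² = π(1.260×10^-2 m)² = 4.988×10^-4 m².
M = (4π×10⁻⁷)(1720)(61)(4.988×10^-4) = 6.576×10^-5 H.

M ≈ 65.8 μH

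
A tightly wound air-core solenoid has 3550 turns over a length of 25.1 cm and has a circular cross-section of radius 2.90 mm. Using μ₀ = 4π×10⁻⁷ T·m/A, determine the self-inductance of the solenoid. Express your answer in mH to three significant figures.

L ≈ 1.67 mH

A = πr² = π(2.900×10^-3 m)² = 2.642×10^-5 m².
For a long solenoid, L = μ₀N²A/ℓ.
L = (4π×10⁻⁷)(3550)²(2.642×10^-5)/(0.251 m) = 1.667×10^-3 H.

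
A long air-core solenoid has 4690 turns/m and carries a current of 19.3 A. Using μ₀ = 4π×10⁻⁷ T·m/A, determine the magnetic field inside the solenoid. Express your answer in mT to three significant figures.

Inside a long solenoid, B = μ₀nI.
B = (4π×10⁻⁷)(4.690×10^3 m⁻¹)(19.3 A) = 0.1137 T.

B ≈ 114 mT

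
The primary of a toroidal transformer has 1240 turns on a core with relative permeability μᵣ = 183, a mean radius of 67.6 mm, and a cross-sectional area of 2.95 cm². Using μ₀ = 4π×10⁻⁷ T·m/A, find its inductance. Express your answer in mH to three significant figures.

L ≈ 246 mH

For a thin toroid, L = μ₀μᵣN²A/(2πR).
L = (4π×10⁻⁷)(183)(1240)²(2.950×10^-4) / (2π×6.760×10^-2 m) = 0.2456 H.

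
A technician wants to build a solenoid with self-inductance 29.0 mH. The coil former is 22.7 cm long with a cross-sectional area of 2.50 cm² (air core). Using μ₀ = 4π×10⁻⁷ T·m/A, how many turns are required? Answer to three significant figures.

N ≈ 4580 turns

A = 2.50 cm² = 2.500×10^-4 m².
From L = μ₀N²A/ℓ, N = √(Lℓ / (μ₀A)).
N = √[(2.900×10^-2)(0.227) / ((4π×10⁻⁷)×2.500×10^-4)] = √(2.095×10^7) ≈ 4577.6.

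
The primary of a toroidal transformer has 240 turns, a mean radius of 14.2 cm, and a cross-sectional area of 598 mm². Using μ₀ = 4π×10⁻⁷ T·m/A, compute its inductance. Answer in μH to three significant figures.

L ≈ 48.5 μH

For a thin toroid, L = μ₀N²A/(2πR).
L = (4π×10⁻⁷)(240)²(5.980×10^-4) / (2π×0.142 m) = 4.851×10^-5 H.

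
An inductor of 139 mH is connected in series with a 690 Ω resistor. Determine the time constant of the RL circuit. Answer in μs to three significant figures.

τ = L/R = (0.139 H)/(690 Ω) = 2.014×10^-4 s.

τ ≈ 201 μs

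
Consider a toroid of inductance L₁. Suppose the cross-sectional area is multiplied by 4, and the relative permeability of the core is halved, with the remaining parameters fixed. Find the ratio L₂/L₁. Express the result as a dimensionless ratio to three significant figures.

For a toroid, L ∝ μᵣN²A/R.
L₂/L₁ = (4) × (0.5) = 2.00.

L₂/L₁ = 2.00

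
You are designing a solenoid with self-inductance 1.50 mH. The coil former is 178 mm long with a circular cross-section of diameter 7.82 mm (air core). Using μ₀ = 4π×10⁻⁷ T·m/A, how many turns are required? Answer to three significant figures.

N ≈ 2100 turns

A = π(d/2)² = π(3.910×10^-3 m)² = 4.803×10^-5 m².
From L = μ₀N²A/ℓ, N = √(Lℓ / (μ₀A)).
N = √[(1.500×10^-3)(0.178) / ((4π×10⁻⁷)×4.803×10^-5)] = √(4.424×10^6) ≈ 2103.3.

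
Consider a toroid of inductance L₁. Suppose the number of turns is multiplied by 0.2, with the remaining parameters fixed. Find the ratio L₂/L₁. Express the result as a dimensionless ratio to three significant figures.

For a toroid, L ∝ μᵣN²A/R.
L₂/L₁ = (0.2)^2 = 0.0400.

L₂/L₁ = 0.0400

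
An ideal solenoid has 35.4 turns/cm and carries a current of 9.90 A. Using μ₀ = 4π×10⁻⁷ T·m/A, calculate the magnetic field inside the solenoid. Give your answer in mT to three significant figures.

Inside a long solenoid, B = μ₀nI.
B = (4π×10⁻⁷)(3.540×10^3 m⁻¹)(9.90 A) = 4.404×10^-2 T.

B ≈ 44.0 mT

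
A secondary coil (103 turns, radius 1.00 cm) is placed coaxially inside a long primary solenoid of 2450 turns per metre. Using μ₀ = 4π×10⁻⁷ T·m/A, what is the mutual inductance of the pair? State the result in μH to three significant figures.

The outer solenoid produces a uniform field B₁ = μ₀n₁I₁ across the inner coil,
so the flux linkage is N₂Φ = N₂B₁A₂ = μ₀n₁N₂A₂·I₁, giving M = μ₀n₁N₂A₂.
A₂ = πr² = π(1.000×10^-2 m)² = 3.142×10^-4 m².
M = (4π×10⁻⁷)(2450)(103)(3.142×10^-4) = 9.962×10^-5 H.

M ≈ 99.6 μH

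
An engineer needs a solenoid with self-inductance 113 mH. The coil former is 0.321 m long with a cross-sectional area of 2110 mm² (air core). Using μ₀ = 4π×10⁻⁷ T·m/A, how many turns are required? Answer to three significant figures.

N ≈ 3700 turns

A = 2110 mm² = 2.110×10^-3 m².
From L = μ₀N²A/ℓ, N = √(Lℓ / (μ₀A)).
N = √[(0.113)(0.321) / ((4π×10⁻⁷)×2.110×10^-3)] = √(1.368×10^7) ≈ 3698.7.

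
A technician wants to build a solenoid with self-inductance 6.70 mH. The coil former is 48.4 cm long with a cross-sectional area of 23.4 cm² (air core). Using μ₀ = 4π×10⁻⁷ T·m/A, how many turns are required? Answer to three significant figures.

A = 23.4 cm² = 2.340×10^-3 m².
From L = μ₀N²A/ℓ, N = √(Lℓ / (μ₀A)).
N = √[(6.700×10^-3)(0.484) / ((4π×10⁻⁷)×2.340×10^-3)] = √(1.103×10^6) ≈ 1050.1.

N ≈ 1050 turns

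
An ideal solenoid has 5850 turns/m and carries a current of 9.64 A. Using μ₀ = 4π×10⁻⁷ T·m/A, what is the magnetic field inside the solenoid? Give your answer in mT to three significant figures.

Inside a long solenoid, B = μ₀nI.
B = (4π×10⁻⁷)(5.850×10^3 m⁻¹)(9.64 A) = 7.087×10^-2 T.

B ≈ 70.9 mT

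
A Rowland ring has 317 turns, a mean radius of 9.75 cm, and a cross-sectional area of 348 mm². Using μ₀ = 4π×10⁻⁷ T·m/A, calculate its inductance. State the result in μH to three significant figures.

For a thin toroid, L = μ₀N²A/(2πR).
L = (4π×10⁻⁷)(317)²(3.480×10^-4) / (2π×9.750×10^-2 m) = 7.173×10^-5 H.

L ≈ 71.7 μH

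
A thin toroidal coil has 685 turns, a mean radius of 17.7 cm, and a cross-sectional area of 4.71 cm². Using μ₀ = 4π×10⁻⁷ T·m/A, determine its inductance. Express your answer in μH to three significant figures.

L ≈ 250 μH

For a thin toroid, L = μ₀N²A/(2πR).
L = (4π×10⁻⁷)(685)²(4.710×10^-4) / (2π×0.177 m) = 2.497×10^-4 H.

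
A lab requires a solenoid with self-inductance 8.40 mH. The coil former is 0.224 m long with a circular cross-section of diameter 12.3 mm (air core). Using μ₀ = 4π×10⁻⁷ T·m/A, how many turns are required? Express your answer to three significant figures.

N ≈ 3550 turns

A = π(d/2)² = π(6.150×10^-3 m)² = 1.188×10^-4 m².
From L = μ₀N²A/ℓ, N = √(Lℓ / (μ₀A)).
N = √[(8.400×10^-3)(0.224) / ((4π×10⁻⁷)×1.188×10^-4)] = √(1.260×10^7) ≈ 3549.8.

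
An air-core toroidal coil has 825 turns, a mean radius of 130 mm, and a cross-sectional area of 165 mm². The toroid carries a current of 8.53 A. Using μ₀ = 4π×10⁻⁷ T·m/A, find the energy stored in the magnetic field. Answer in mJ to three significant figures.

L = μ₀N²A/(2πR) = (4π×10⁻⁷)(825)²(1.650×10^-4)/(2π×0.13) = 1.728×10^-4 H.
U = ½LI² = ½(1.728×10^-4)(8.53)² = 6.286×10^-3 J.

U ≈ 6.29 mJ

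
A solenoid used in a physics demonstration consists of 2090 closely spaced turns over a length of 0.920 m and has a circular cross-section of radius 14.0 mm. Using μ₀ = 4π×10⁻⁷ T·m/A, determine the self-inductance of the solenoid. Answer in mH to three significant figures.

A = πr² = π(1.400×10^-2 m)² = 6.158×10^-4 m².
For a long solenoid, L = μ₀N²A/ℓ.
L = (4π×10⁻⁷)(2090)²(6.158×10^-4)/(0.92 m) = 3.674×10^-3 H.

L ≈ 3.67 mH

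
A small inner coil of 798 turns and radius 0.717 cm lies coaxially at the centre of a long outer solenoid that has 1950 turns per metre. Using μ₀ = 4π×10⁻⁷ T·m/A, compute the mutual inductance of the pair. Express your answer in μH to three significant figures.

The outer solenoid produces a uniform field B₁ = μ₀n₁I₁ across the inner coil,
so the flux linkage is N₂Φ = N₂B₁A₂ = μ₀n₁N₂A₂·I₁, giving M = μ₀n₁N₂A₂.
A₂ = πr² = π(7.170×10^-3 m)² = 1.615×10^-4 m².
M = (4π×10⁻⁷)(1950)(798)(1.615×10^-4) = 3.158×10^-4 H.

M ≈ 316 μH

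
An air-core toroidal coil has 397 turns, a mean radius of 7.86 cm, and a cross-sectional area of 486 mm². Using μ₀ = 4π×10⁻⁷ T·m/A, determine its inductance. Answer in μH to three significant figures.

L ≈ 195 μH

For a thin toroid, L = μ₀N²A/(2πR).
L = (4π×10⁻⁷)(397)²(4.860×10^-4) / (2π×7.860×10^-2 m) = 1.949×10^-4 H.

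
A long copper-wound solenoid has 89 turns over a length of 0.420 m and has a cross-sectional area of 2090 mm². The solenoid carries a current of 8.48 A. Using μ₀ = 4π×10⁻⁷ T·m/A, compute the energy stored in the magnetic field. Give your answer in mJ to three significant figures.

A = 2090 mm² = 2.090×10^-3 m².
L = μ₀N²A/ℓ = (4π×10⁻⁷)(89)²(2.090×10^-3)/(0.42) = 4.953×10^-5 H.
U = ½LI² = ½(4.953×10^-5)(8.48)² = 1.781×10^-3 J.

U ≈ 1.78 mJ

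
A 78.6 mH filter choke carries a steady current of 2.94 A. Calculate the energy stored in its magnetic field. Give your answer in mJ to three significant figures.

Stored magnetic energy: U = ½LI².
U = ½(7.860×10^-2 H)(2.94 A)² = 0.3397 J.

U ≈ 340 mJ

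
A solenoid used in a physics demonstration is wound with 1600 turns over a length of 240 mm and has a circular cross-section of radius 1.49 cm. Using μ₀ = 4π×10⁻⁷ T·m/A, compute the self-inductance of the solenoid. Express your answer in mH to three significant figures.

L ≈ 9.35 mH

A = πr² = π(1.490×10^-2 m)² = 6.9746×10^-4 m².
For a long solenoid, L = μ₀N²A/ℓ.
L = (4π×10⁻⁷)(1600)²(6.9746×10^-4)/(0.24 m) = 9.349×10^-3 H.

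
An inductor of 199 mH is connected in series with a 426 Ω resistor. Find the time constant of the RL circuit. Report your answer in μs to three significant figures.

τ ≈ 467 μs

τ = L/R = (0.199 H)/(426 Ω) = 4.671×10^-4 s.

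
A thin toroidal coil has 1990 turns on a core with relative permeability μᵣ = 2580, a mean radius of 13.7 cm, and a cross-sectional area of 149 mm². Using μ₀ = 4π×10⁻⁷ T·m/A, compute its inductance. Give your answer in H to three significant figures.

For a thin toroid, L = μ₀μᵣN²A/(2πR).
L = (4π×10⁻⁷)(2580)(1990)²(1.490×10^-4) / (2π×0.137 m) = 2.222 H.

L ≈ 2.22 H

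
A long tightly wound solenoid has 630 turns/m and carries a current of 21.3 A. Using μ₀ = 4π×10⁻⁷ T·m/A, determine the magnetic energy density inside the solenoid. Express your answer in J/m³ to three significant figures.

u ≈ 113 J/m³

B = μ₀nI = (4π×10⁻⁷)(630)(21.3) = 1.686×10^-2 T.
u = B²/(2μ₀) = (1.686×10^-2)²/(2×4π×10⁻⁷) = 113.1 J/m³.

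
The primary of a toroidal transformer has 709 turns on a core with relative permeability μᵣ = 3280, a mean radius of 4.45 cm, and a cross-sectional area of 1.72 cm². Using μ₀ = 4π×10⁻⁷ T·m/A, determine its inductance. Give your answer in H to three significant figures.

For a thin toroid, L = μ₀μᵣN²A/(2πR).
L = (4π×10⁻⁷)(3280)(709)²(1.720×10^-4) / (2π×4.450×10^-2 m) = 1.2746 H.

L ≈ 1.27 H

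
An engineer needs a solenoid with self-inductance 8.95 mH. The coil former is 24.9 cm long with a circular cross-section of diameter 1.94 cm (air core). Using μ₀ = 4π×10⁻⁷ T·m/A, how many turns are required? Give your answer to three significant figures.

A = π(d/2)² = π(9.700×10^-3 m)² = 2.956×10^-4 m².
From L = μ₀N²A/ℓ, N = √(Lℓ / (μ₀A)).
N = √[(8.950×10^-3)(0.249) / ((4π×10⁻⁷)×2.956×10^-4)] = √(6.000×10^6) ≈ 2449.4.

N ≈ 2450 turns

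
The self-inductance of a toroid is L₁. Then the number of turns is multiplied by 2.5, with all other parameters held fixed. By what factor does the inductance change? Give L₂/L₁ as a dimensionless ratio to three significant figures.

For a toroid, L ∝ μᵣN²A/R.
L₂/L₁ = (2.5)^2 = 6.25.

L₂/L₁ = 6.25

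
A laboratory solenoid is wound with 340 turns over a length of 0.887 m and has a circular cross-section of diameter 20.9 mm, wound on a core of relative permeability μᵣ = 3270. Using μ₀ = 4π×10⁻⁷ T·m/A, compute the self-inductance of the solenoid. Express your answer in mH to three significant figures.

L ≈ 184 mH

A = π(d/2)² = π(1.045×10^-2 m)² = 3.431×10^-4 m².
For a long solenoid, L = μ₀μᵣN²A/ℓ.
L = (4π×10⁻⁷)(3270)(340)²(3.431×10^-4)/(0.887 m) = 0.1837 H.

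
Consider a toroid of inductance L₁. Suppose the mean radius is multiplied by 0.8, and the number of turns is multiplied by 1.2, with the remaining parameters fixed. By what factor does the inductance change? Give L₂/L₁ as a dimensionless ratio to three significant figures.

For a toroid, L ∝ μᵣN²A/R.
L₂/L₁ = (0.8)^-1 × (1.2)^2 = 1.80.

L₂/L₁ = 1.80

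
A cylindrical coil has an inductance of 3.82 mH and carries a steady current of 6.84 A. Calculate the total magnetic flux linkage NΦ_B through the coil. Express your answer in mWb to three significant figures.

From L = NΦ_B/I, the flux linkage is NΦ_B = LI.
NΦ_B = (3.820×10^-3 H)(6.84 A) = 2.613×10^-2 Wb.

NΦ_B ≈ 26.1 mWb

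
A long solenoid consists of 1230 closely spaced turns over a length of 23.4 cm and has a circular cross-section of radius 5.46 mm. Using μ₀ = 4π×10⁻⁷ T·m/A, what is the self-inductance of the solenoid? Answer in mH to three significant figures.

L ≈ 0.761 mH

A = πr² = π(5.460×10^-3 m)² = 9.366×10^-5 m².
For a long solenoid, L = μ₀N²A/ℓ.
L = (4π×10⁻⁷)(1230)²(9.366×10^-5)/(0.234 m) = 7.609×10^-4 H.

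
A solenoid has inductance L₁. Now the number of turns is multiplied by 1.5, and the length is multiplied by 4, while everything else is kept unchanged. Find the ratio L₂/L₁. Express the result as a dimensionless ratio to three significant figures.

For a solenoid, L ∝ μᵣN²A/ℓ.
L₂/L₁ = (1.5)^2 × (4)^-1 = 0.563.

L₂/L₁ = 0.563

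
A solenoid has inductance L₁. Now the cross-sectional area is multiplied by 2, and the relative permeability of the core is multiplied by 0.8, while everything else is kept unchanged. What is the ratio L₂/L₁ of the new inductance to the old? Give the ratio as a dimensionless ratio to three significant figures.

For a solenoid, L ∝ μᵣN²A/ℓ.
L₂/L₁ = (2) × (0.8) = 1.60.

L₂/L₁ = 1.60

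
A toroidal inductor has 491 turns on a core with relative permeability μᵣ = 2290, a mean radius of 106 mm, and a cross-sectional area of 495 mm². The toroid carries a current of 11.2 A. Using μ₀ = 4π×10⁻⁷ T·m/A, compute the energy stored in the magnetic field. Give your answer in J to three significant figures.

L = μ₀μᵣN²A/(2πR) = (4π×10⁻⁷)(2290)(491)²(4.950×10^-4)/(2π×0.106) = 0.5156 H.
U = ½LI² = ½(0.5156)(11.2)² = 32.34 J.

U ≈ 32.3 J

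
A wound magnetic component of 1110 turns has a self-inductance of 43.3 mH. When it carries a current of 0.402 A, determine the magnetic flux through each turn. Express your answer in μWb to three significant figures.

Φ_B ≈ 15.7 μWb

From L = NΦ_B/I, the flux per turn is Φ_B = LI/N.
Φ_B = (4.330×10^-2 H)(0.402 A)/1110 = 1.568×10^-5 Wb.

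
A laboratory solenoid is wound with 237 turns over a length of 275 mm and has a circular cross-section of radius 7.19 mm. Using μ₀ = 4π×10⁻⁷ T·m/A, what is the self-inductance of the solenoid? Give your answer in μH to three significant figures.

L ≈ 41.7 μH

A = πr² = π(7.190×10^-3 m)² = 1.624×10^-4 m².
For a long solenoid, L = μ₀N²A/ℓ.
L = (4π×10⁻⁷)(237)²(1.624×10^-4)/(0.275 m) = 4.169×10^-5 H.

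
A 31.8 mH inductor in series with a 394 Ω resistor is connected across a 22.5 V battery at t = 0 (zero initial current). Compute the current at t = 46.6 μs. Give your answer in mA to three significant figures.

τ = L/R = 3.180×10^-2/394 = 8.071×10^-5 s; final current I_∞ = ε/R = 22.5/394 = 5.711×10^-2 A.
I(t) = I_∞(1 − e^(−t/τ)) with t/τ = 0.577.
I = (5.711×10^-2)(1 − e^(−0.577)) = 2.5049×10^-2 A.

I ≈ 25.0 mA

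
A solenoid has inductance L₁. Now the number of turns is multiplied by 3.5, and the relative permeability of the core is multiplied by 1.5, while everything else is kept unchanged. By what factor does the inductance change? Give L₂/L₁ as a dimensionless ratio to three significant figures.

For a solenoid, L ∝ μᵣN²A/ℓ.
L₂/L₁ = (3.5)^2 × (1.5) = 18.4.

L₂/L₁ = 18.4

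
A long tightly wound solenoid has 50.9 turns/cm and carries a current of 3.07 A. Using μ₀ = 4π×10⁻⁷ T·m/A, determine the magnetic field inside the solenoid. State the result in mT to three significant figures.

Inside a long solenoid, B = μ₀nI.
B = (4π×10⁻⁷)(5.090×10^3 m⁻¹)(3.07 A) = 1.964×10^-2 T.

B ≈ 19.6 mT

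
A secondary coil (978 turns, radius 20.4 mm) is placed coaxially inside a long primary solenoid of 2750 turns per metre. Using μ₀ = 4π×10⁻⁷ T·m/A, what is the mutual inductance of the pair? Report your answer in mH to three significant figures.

M ≈ 4.42 mH

The outer solenoid produces a uniform field B₁ = μ₀n₁I₁ across the inner coil,
so the flux linkage is N₂Φ = N₂B₁A₂ = μ₀n₁N₂A₂·I₁, giving M = μ₀n₁N₂A₂.
A₂ = πr² = π(2.040×10^-2 m)² = 1.307×10^-3 m².
M = (4π×10⁻⁷)(2750)(978)(1.307×10^-3) = 4.419×10^-3 H.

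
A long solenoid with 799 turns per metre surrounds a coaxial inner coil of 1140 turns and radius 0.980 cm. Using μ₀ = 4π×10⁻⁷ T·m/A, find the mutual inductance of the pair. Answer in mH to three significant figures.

M ≈ 0.345 mH

The outer solenoid produces a uniform field B₁ = μ₀n₁I₁ across the inner coil,
so the flux linkage is N₂Φ = N₂B₁A₂ = μ₀n₁N₂A₂·I₁, giving M = μ₀n₁N₂A₂.
A₂ = πr² = π(9.800×10^-3 m)² = 3.017×10^-4 m².
M = (4π×10⁻⁷)(799)(1140)(3.017×10^-4) = 3.454×10^-4 H.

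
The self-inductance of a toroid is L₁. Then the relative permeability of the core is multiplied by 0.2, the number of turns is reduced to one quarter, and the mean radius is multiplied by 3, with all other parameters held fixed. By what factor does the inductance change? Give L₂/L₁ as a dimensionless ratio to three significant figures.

L₂/L₁ = 0.00417

For a toroid, L ∝ μᵣN²A/R.
L₂/L₁ = (0.2) × (0.25)^2 × (3)^-1 = 0.00417.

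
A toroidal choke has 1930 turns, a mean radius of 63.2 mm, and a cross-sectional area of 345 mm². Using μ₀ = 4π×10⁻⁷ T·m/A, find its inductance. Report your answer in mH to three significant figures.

For a thin toroid, L = μ₀N²A/(2πR).
L = (4π×10⁻⁷)(1930)²(3.450×10^-4) / (2π×6.320×10^-2 m) = 4.067×10^-3 H.

L ≈ 4.07 mH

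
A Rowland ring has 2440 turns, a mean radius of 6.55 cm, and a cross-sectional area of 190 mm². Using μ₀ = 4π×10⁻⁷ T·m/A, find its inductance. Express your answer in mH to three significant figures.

L ≈ 3.45 mH

For a thin toroid, L = μ₀N²A/(2πR).
L = (4π×10⁻⁷)(2440)²(1.900×10^-4) / (2π×6.550×10^-2 m) = 3.454×10^-3 H.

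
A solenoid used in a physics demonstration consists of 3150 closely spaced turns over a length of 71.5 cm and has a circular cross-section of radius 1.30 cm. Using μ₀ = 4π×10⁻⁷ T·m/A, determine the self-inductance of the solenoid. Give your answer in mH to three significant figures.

L ≈ 9.26 mH

A = πr² = π(1.300×10^-2 m)² = 5.309×10^-4 m².
For a long solenoid, L = μ₀N²A/ℓ.
L = (4π×10⁻⁷)(3150)²(5.309×10^-4)/(0.715 m) = 9.259×10^-3 H.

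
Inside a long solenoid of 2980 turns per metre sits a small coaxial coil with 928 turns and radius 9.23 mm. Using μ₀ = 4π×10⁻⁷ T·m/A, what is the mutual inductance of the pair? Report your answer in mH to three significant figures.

M ≈ 0.930 mH

The outer solenoid produces a uniform field B₁ = μ₀n₁I₁ across the inner coil,
so the flux linkage is N₂Φ = N₂B₁A₂ = μ₀n₁N₂A₂·I₁, giving M = μ₀n₁N₂A₂.
A₂ = πr² = π(9.230×10^-3 m)² = 2.676×10^-4 m².
M = (4π×10⁻⁷)(2980)(928)(2.676×10^-4) = 9.301×10^-4 H.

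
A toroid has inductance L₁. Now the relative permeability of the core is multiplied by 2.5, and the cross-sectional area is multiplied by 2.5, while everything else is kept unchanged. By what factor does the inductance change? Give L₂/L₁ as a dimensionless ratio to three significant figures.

L₂/L₁ = 6.25

For a toroid, L ∝ μᵣN²A/R.
L₂/L₁ = (2.5) × (2.5) = 6.25.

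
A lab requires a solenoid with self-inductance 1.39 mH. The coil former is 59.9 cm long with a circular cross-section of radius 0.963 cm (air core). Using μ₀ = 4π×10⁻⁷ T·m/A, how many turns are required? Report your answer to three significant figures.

A = πr² = π(9.630×10^-3 m)² = 2.913×10^-4 m².
From L = μ₀N²A/ℓ, N = √(Lℓ / (μ₀A)).
N = √[(1.390×10^-3)(0.599) / ((4π×10⁻⁷)×2.913×10^-4)] = √(2.274×10^6) ≈ 1508.0.

N ≈ 1510 turns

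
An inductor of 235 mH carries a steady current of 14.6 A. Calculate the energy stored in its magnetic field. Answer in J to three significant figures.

Stored magnetic energy: U = ½LI².
U = ½(0.235 H)(14.6 A)² = 25.046 J.

U ≈ 25.0 J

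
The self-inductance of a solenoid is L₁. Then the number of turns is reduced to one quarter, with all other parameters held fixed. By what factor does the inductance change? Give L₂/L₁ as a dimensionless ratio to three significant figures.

For a solenoid, L ∝ μᵣN²A/ℓ.
L₂/L₁ = (0.25)^2 = 0.0625.

L₂/L₁ = 0.0625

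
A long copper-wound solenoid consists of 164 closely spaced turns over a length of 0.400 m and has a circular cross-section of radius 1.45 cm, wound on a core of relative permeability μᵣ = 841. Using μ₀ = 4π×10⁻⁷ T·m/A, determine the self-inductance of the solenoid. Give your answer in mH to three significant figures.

A = πr² = π(1.450×10^-2 m)² = 6.605×10^-4 m².
For a long solenoid, L = μ₀μᵣN²A/ℓ.
L = (4π×10⁻⁷)(841)(164)²(6.605×10^-4)/(0.4 m) = 4.694×10^-2 H.

L ≈ 46.9 mH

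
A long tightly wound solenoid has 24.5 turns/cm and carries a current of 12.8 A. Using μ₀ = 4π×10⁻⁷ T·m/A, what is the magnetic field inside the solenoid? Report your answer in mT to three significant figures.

Inside a long solenoid, B = μ₀nI.
B = (4π×10⁻⁷)(2.450×10^3 m⁻¹)(12.8 A) = 3.941×10^-2 T.

B ≈ 39.4 mT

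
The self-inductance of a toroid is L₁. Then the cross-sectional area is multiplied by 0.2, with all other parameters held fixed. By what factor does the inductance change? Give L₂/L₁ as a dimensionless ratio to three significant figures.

For a toroid, L ∝ μᵣN²A/R.
L₂/L₁ = (0.2) = 0.200.

L₂/L₁ = 0.200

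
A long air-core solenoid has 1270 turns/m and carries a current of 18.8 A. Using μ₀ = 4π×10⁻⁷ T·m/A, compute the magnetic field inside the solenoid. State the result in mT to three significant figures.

Inside a long solenoid, B = μ₀nI.
B = (4π×10⁻⁷)(1.270×10^3 m⁻¹)(18.8 A) = 3.000×10^-2 T.

B ≈ 30.0 mT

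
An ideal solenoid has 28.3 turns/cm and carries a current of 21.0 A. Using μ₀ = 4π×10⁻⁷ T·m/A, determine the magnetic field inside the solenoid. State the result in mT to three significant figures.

B ≈ 74.7 mT

Inside a long solenoid, B = μ₀nI.
B = (4π×10⁻⁷)(2.830×10^3 m⁻¹)(21.0 A) = 7.468×10^-2 T.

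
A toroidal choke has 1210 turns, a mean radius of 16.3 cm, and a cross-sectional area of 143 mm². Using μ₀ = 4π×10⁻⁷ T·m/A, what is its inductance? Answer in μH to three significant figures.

L ≈ 257 μH

For a thin toroid, L = μ₀N²A/(2πR).
L = (4π×10⁻⁷)(1210)²(1.430×10^-4) / (2π×0.163 m) = 2.569×10^-4 H.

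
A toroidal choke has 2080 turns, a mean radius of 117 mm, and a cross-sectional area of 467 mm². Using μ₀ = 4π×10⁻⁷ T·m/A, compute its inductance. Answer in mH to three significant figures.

L ≈ 3.45 mH

For a thin toroid, L = μ₀N²A/(2πR).
L = (4π×10⁻⁷)(2080)²(4.670×10^-4) / (2π×0.117 m) = 3.454×10^-3 H.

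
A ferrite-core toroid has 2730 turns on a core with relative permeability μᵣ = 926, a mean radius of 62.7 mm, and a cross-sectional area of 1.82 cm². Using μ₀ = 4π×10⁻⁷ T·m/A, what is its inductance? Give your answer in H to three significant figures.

L ≈ 4.01 H

For a thin toroid, L = μ₀μᵣN²A/(2πR).
L = (4π×10⁻⁷)(926)(2730)²(1.820×10^-4) / (2π×6.270×10^-2 m) = 4.007 H.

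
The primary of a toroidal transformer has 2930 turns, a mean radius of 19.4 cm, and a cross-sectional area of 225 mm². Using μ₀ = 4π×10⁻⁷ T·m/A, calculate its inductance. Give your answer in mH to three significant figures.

L ≈ 1.99 mH

For a thin toroid, L = μ₀N²A/(2πR).
L = (4π×10⁻⁷)(2930)²(2.250×10^-4) / (2π×0.194 m) = 1.991×10^-3 H.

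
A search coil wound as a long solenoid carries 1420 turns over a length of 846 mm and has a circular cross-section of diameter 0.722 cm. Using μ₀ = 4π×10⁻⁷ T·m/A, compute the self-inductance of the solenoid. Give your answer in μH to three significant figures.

A = π(d/2)² = π(3.610×10^-3 m)² = 4.094×10^-5 m².
For a long solenoid, L = μ₀N²A/ℓ.
L = (4π×10⁻⁷)(1420)²(4.094×10^-5)/(0.846 m) = 1.226×10^-4 H.

L ≈ 123 μH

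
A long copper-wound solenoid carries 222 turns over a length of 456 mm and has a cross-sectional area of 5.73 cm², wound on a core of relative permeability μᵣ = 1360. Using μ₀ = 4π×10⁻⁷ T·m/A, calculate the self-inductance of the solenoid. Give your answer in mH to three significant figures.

L ≈ 106 mH

A = 5.73 cm² = 5.730×10^-4 m².
For a long solenoid, L = μ₀μᵣN²A/ℓ.
L = (4π×10⁻⁷)(1360)(222)²(5.730×10^-4)/(0.456 m) = 0.1058 H.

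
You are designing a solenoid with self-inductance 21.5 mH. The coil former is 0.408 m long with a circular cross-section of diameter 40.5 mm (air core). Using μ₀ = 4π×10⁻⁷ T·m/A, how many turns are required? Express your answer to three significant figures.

N ≈ 2330 turns

A = π(d/2)² = π(2.025×10^-2 m)² = 1.288×10^-3 m².
From L = μ₀N²A/ℓ, N = √(Lℓ / (μ₀A)).
N = √[(2.150×10^-2)(0.408) / ((4π×10⁻⁷)×1.288×10^-3)] = √(5.419×10^6) ≈ 2327.8.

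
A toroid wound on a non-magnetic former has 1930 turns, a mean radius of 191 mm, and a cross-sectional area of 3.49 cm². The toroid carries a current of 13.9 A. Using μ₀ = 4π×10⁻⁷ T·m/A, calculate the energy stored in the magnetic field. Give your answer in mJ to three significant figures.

L = μ₀N²A/(2πR) = (4π×10⁻⁷)(1930)²(3.490×10^-4)/(2π×0.191) = 1.361×10^-3 H.
U = ½LI² = ½(1.361×10^-3)(13.9)² = 0.1315 J.

U ≈ 132 mJ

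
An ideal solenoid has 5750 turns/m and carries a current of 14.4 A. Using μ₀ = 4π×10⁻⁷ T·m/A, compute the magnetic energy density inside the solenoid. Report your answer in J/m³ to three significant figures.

B = μ₀nI = (4π×10⁻⁷)(5.750×10^3)(14.4) = 0.104 T.
u = B²/(2μ₀) = (0.104)²/(2×4π×10⁻⁷) = 4.308×10^3 J/m³.

u ≈ 4310 J/m³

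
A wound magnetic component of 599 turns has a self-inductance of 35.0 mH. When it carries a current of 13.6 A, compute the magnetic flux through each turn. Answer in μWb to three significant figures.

Φ_B ≈ 795 μWb

From L = NΦ_B/I, the flux per turn is Φ_B = LI/N.
Φ_B = (3.500×10^-2 H)(13.6 A)/599 = 7.947×10^-4 Wb.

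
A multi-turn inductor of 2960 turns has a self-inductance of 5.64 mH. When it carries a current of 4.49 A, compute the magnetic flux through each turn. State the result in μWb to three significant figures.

Φ_B ≈ 8.56 μWb

From L = NΦ_B/I, the flux per turn is Φ_B = LI/N.
Φ_B = (5.640×10^-3 H)(4.49 A)/2960 = 8.555×10^-6 Wb.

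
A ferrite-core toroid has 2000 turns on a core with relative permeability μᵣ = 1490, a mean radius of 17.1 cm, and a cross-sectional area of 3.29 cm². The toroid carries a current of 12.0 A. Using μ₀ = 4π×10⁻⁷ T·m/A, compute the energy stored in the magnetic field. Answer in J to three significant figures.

L = μ₀μᵣN²A/(2πR) = (4π×10⁻⁷)(1490)(2000)²(3.290×10^-4)/(2π×0.171) = 2.293 H.
U = ½LI² = ½(2.293)(12.0)² = 165.1 J.

U ≈ 165 J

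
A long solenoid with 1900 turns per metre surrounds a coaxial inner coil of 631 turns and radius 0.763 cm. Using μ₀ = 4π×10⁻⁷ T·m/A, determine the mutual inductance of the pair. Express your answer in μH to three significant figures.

The outer solenoid produces a uniform field B₁ = μ₀n₁I₁ across the inner coil,
so the flux linkage is N₂Φ = N₂B₁A₂ = μ₀n₁N₂A₂·I₁, giving M = μ₀n₁N₂A₂.
A₂ = πr² = π(7.630×10^-3 m)² = 1.829×10^-4 m².
M = (4π×10⁻⁷)(1900)(631)(1.829×10^-4) = 2.755×10^-4 H.

M ≈ 276 μH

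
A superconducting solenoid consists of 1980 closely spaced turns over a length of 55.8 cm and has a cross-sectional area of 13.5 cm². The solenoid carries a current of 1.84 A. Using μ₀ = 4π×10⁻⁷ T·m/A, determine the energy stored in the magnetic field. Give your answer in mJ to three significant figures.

A = 13.5 cm² = 1.350×10^-3 m².
L = μ₀N²A/ℓ = (4π×10⁻⁷)(1980)²(1.350×10^-3)/(0.558) = 1.192×10^-2 H.
U = ½LI² = ½(1.192×10^-2)(1.84)² = 2.018×10^-2 J.

U ≈ 20.2 mJ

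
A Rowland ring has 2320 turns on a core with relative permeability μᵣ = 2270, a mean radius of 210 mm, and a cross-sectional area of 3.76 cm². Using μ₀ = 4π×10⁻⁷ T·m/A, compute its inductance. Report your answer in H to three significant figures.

For a thin toroid, L = μ₀μᵣN²A/(2πR).
L = (4π×10⁻⁷)(2270)(2320)²(3.760×10^-4) / (2π×0.21 m) = 4.375 H.

L ≈ 4.38 H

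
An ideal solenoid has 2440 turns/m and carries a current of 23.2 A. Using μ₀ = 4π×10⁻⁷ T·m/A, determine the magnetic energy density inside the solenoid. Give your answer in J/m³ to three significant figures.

B = μ₀nI = (4π×10⁻⁷)(2.440×10^3)(23.2) = 7.114×10^-2 T.
u = B²/(2μ₀) = (7.114×10^-2)²/(2×4π×10⁻⁷) = 2.013×10^3 J/m³.

u ≈ 2010 J/m³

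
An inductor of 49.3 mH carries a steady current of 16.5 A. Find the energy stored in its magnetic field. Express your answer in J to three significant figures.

Stored magnetic energy: U = ½LI².
U = ½(4.930×10^-2 H)(16.5 A)² = 6.711 J.

U ≈ 6.71 J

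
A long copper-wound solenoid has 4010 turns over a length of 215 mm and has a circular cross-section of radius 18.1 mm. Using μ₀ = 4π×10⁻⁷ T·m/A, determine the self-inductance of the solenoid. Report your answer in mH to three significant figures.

A = πr² = π(1.810×10^-2 m)² = 1.029×10^-3 m².
For a long solenoid, L = μ₀N²A/ℓ.
L = (4π×10⁻⁷)(4010)²(1.029×10^-3)/(0.215 m) = 9.673×10^-2 H.

L ≈ 96.7 mH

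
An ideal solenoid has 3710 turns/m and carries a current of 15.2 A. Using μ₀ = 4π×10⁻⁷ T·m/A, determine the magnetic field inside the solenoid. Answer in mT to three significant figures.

B ≈ 70.9 mT

Inside a long solenoid, B = μ₀nI.
B = (4π×10⁻⁷)(3.710×10^3 m⁻¹)(15.2 A) = 7.086×10^-2 T.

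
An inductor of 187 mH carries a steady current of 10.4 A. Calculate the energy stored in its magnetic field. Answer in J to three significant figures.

U ≈ 10.1 J

Stored magnetic energy: U = ½LI².
U = ½(0.187 H)(10.4 A)² = 10.11 J.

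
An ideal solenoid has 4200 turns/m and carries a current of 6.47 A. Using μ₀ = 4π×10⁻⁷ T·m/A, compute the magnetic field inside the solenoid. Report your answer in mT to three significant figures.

B ≈ 34.1 mT

Inside a long solenoid, B = μ₀nI.
B = (4π×10⁻⁷)(4.200×10^3 m⁻¹)(6.47 A) = 3.4148×10^-2 T.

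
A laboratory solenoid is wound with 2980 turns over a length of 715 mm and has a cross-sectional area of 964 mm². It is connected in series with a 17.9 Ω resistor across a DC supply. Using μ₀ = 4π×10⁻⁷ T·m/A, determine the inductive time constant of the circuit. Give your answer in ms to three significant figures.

A = 964 mm² = 9.640×10^-4 m².
L = μ₀N²A/ℓ = (4π×10⁻⁷)(2980)²(9.640×10^-4)/(0.715) = 1.5046×10^-2 H.
τ = L/R = (1.5046×10^-2)/(17.9) = 8.405×10^-4 s.

τ ≈ 0.841 ms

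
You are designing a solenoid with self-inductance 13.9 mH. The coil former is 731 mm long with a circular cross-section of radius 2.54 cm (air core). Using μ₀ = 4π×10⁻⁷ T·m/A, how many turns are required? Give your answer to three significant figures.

N ≈ 2000 turns

A = πr² = π(2.540×10^-2 m)² = 2.027×10^-3 m².
From L = μ₀N²A/ℓ, N = √(Lℓ / (μ₀A)).
N = √[(1.390×10^-2)(0.731) / ((4π×10⁻⁷)×2.027×10^-3)] = √(3.989×10^6) ≈ 1997.3.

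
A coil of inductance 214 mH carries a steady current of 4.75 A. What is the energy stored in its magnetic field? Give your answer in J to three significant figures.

Stored magnetic energy: U = ½LI².
U = ½(0.214 H)(4.75 A)² = 2.414 J.

U ≈ 2.41 J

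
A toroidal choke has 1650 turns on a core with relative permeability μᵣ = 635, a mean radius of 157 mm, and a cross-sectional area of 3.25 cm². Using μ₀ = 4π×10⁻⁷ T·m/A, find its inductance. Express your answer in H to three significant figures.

L ≈ 0.716 H

For a thin toroid, L = μ₀μᵣN²A/(2πR).
L = (4π×10⁻⁷)(635)(1650)²(3.250×10^-4) / (2π×0.157 m) = 0.7157 H.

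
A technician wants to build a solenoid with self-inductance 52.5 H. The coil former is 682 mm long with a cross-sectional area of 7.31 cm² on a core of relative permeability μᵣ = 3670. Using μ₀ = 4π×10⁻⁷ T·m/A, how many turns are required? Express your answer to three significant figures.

A = 7.31 cm² = 7.310×10^-4 m².
From L = μ₀μᵣN²A/ℓ, N = √(Lℓ / (μ₀μᵣA)).
N = √[(52.5)(0.682) / ((4π×10⁻⁷)(3670)×7.310×10^-4)] = √(1.062×10^7) ≈ 3258.9.

N ≈ 3260 turns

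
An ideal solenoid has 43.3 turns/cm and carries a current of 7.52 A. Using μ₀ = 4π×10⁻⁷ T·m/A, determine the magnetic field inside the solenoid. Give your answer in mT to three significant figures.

Inside a long solenoid, B = μ₀nI.
B = (4π×10⁻⁷)(4.330×10^3 m⁻¹)(7.52 A) = 4.092×10^-2 T.

B ≈ 40.9 mT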